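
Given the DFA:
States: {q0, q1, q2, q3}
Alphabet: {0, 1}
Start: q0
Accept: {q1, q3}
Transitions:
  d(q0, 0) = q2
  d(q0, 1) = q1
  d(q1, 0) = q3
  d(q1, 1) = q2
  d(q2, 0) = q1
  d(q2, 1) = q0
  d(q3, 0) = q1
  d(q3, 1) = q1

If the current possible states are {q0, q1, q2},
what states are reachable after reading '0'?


Apply transition on '0' from each current state:
  d(q0, 0) = q2
  d(q1, 0) = q3
  d(q2, 0) = q1

{q1, q2, q3}


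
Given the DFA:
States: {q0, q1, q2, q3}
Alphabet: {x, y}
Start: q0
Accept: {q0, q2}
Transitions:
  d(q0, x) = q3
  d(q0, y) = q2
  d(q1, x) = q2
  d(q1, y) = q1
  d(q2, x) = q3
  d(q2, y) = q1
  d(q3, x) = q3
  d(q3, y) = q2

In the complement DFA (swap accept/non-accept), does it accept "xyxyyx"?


Trace: q0 -> q3 -> q2 -> q3 -> q2 -> q1 -> q2
Final: q2
Original accept: {q0, q2}
Complement: q2 is in original accept

No, complement rejects (original accepts)


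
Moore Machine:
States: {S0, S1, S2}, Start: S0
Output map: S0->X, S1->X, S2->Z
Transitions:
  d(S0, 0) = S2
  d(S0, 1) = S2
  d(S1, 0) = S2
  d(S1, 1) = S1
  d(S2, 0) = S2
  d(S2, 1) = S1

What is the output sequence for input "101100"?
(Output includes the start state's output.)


Start: S0 (output X)
  --1--> S2 (output Z)
  --0--> S2 (output Z)
  --1--> S1 (output X)
  --1--> S1 (output X)
  --0--> S2 (output Z)
  --0--> S2 (output Z)

"XZZXXZZ"


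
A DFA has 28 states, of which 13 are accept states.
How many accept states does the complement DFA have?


Complement swaps accept and non-accept states.
28 - 13 = 15

15


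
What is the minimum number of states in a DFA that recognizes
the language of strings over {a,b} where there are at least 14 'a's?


States: count = 0, 1, ..., 13, and a final '>= 14' state.
Total: 14 + 1 = 15. Accept = '>= 14' state.

15


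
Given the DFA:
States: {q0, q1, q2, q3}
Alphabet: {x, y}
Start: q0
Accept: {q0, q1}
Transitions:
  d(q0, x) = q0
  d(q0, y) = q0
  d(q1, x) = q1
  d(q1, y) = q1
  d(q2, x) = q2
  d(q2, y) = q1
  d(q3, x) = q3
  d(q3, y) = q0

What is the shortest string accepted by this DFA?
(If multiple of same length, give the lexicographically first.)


BFS by string length (lex-first path to each state shown):
  len 0: q0<-""
Found accept state at length 0.

"" (empty string)


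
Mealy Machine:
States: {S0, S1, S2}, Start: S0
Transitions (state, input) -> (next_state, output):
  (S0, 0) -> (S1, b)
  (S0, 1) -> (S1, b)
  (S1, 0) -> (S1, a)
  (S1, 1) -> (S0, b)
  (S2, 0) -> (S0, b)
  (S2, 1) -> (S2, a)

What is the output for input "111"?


Step-by-step:
  (S0, 1) -> (S1, b)
  (S1, 1) -> (S0, b)
  (S0, 1) -> (S1, b)

"bbb"


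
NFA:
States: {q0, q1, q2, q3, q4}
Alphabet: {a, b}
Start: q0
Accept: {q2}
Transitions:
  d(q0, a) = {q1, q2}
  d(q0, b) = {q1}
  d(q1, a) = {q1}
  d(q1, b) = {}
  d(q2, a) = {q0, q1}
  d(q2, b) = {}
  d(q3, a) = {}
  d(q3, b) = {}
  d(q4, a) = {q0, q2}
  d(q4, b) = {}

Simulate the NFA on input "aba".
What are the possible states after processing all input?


Start: {q0}
  --a--> {q1, q2}
  --b--> {}
  --a--> {}

{} (empty set, no valid transitions)


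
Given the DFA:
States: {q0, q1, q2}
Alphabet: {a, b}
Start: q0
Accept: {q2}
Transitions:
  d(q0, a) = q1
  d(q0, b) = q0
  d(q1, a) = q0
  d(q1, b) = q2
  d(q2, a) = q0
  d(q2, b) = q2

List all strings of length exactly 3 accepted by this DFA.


All strings of length 3: 8 total
Accepted: 2

"abb", "bab"


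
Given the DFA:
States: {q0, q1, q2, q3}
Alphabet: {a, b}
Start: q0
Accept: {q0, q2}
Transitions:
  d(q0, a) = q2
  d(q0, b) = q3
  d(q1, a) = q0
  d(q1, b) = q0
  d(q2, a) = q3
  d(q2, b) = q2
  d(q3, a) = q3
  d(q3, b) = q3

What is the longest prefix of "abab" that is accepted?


Run the DFA, marking each prefix where the state is accepting:
  "" -> q0 [accept]
  "a" -> q2 [accept]
  "ab" -> q2 [accept]
  "aba" -> q3 [reject]
  "abab" -> q3 [reject]

"ab"


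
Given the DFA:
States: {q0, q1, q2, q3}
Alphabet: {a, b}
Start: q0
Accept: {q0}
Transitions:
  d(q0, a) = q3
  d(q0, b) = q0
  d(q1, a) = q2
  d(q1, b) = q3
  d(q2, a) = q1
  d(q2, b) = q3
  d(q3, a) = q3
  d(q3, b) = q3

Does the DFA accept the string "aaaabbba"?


Trace: q0 -> q3 -> q3 -> q3 -> q3 -> q3 -> q3 -> q3 -> q3
Final state: q3
Accept states: {q0}

No, rejected (final state q3 is not an accept state)


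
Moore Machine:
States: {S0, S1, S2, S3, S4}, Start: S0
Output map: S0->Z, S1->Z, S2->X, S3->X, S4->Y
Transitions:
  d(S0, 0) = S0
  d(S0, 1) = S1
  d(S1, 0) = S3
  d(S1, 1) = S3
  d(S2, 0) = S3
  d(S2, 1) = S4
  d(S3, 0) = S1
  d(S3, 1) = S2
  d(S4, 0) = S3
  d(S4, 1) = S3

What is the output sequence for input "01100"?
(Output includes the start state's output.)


Start: S0 (output Z)
  --0--> S0 (output Z)
  --1--> S1 (output Z)
  --1--> S3 (output X)
  --0--> S1 (output Z)
  --0--> S3 (output X)

"ZZZXZX"


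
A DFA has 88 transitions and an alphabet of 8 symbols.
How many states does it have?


Each state has exactly one transition per symbol.
states = transitions / |alphabet| = 88 / 8 = 11

11


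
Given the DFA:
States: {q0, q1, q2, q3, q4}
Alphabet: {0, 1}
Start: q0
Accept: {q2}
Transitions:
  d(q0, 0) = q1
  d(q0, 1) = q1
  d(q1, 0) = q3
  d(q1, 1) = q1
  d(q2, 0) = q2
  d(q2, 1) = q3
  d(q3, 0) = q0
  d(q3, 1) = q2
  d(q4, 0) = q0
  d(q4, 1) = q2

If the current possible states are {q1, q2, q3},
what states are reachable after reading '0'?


Apply transition on '0' from each current state:
  d(q1, 0) = q3
  d(q2, 0) = q2
  d(q3, 0) = q0

{q0, q2, q3}


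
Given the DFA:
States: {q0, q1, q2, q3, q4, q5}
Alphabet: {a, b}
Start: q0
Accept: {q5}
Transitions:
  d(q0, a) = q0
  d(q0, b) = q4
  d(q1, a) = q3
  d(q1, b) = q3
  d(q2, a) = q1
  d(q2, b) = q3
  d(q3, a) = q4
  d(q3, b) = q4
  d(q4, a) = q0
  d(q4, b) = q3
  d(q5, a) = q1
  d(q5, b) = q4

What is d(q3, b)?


Looking up transition d(q3, b)

q4


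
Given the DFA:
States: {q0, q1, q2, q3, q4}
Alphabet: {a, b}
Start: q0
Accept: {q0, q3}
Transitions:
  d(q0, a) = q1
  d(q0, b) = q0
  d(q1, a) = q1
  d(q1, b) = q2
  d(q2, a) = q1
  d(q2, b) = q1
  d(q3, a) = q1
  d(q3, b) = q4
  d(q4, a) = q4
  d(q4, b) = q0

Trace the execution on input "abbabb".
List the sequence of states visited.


Input: abbabb
d(q0, a) = q1
d(q1, b) = q2
d(q2, b) = q1
d(q1, a) = q1
d(q1, b) = q2
d(q2, b) = q1


q0 -> q1 -> q2 -> q1 -> q1 -> q2 -> q1


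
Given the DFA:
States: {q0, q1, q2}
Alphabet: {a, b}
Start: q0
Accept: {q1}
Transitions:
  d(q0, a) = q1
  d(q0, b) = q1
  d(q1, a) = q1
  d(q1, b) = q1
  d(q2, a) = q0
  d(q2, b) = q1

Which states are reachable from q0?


BFS from q0:
  layer 0: {q0}
  layer 1: {q1}

{q0, q1}


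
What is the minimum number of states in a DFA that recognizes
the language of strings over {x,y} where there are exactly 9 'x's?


States: count = 0, 1, ..., 9 (that's 10 states), plus a dead state for count > 9.
Total: 10 + 1 = 11. Accept = count-9 state.

11


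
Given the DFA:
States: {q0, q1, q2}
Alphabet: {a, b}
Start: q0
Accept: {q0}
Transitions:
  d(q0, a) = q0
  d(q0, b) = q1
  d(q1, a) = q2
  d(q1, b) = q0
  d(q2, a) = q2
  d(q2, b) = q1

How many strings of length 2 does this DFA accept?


Enumerating all length-2 strings:
  "aa" -> q0 [accept]
  "ab" -> q1 [reject]
  "ba" -> q2 [reject]
  "bb" -> q0 [accept]

2 out of 4


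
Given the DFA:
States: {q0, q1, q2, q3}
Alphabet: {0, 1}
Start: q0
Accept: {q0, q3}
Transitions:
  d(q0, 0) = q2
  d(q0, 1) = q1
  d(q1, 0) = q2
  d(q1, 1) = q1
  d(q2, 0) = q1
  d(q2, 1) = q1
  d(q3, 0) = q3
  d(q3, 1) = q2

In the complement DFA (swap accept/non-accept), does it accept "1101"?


Trace: q0 -> q1 -> q1 -> q2 -> q1
Final: q1
Original accept: {q0, q3}
Complement: q1 is not in original accept

Yes, complement accepts (original rejects)


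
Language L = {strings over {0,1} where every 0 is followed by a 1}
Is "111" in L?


'00' present: False; ends with '0': False

Yes, "111" is in L


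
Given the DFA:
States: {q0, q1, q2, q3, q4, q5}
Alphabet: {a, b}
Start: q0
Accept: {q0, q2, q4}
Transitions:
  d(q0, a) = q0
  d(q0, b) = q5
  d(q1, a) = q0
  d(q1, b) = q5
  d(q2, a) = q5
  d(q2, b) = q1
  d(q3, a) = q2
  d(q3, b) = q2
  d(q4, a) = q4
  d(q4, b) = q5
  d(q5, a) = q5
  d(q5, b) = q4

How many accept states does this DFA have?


Accept states listed: {q0, q2, q4}
Counting: q0(1) q2(2) q4(3)

3


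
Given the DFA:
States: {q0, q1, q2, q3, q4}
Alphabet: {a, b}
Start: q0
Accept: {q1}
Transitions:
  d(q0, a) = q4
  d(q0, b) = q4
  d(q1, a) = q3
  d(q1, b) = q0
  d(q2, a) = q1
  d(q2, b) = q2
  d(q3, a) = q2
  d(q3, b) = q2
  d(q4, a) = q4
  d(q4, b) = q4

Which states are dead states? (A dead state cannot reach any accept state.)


Forward reachability from each state:
  q0 -> reaches {q0, q4}, no accept state (dead)
  q1 -> reaches accept state q1 (live)
  q2 -> reaches accept state q1 (live)
  q3 -> reaches accept state q1 (live)
  q4 -> reaches {q4}, no accept state (dead)

{q0, q4}


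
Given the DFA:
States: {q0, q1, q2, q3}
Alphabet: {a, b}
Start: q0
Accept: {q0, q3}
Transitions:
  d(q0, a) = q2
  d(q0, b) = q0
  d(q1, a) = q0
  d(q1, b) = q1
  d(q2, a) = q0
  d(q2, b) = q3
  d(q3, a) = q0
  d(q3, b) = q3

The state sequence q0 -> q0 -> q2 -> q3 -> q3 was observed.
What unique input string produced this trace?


Trace back each transition to find the symbol:
  q0 --[b]--> q0
  q0 --[a]--> q2
  q2 --[b]--> q3
  q3 --[b]--> q3

"babb"


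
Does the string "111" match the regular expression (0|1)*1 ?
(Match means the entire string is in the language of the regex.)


|string| = 3; first = '1'; last = '1'

Yes, "111" matches (0|1)*1


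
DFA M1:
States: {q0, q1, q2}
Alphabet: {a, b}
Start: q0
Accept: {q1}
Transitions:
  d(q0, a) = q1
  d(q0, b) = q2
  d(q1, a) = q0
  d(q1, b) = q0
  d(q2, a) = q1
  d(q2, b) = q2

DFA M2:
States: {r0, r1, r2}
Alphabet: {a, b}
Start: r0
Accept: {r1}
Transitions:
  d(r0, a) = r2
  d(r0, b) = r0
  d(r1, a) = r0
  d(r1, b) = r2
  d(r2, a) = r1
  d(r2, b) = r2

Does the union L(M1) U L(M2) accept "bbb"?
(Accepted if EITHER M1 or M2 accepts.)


M1: final=q2 accepted=False
M2: final=r0 accepted=False

No, union rejects (neither accepts)


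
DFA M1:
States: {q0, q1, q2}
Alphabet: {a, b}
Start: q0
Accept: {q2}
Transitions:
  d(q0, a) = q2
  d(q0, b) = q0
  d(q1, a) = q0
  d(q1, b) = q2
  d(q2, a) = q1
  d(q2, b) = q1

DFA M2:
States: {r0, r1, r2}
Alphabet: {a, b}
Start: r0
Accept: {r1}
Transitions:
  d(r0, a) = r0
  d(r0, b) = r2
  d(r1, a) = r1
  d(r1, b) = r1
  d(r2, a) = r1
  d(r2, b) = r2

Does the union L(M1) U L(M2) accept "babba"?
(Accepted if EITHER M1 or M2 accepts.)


M1: final=q1 accepted=False
M2: final=r1 accepted=True

Yes, union accepts


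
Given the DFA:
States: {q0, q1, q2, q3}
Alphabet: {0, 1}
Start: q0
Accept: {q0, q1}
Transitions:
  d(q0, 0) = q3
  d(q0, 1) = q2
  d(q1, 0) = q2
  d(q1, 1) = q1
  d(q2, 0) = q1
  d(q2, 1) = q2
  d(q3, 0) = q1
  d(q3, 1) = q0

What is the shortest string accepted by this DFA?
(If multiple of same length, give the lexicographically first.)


BFS by string length (lex-first path to each state shown):
  len 0: q0<-""
Found accept state at length 0.

"" (empty string)


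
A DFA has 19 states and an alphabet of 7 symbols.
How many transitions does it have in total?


Each state has exactly one transition per symbol.
19 * 7 = 133

133


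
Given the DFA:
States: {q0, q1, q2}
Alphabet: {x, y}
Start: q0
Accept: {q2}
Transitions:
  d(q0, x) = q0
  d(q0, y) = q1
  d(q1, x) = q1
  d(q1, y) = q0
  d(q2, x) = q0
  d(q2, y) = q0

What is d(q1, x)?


Looking up transition d(q1, x)

q1


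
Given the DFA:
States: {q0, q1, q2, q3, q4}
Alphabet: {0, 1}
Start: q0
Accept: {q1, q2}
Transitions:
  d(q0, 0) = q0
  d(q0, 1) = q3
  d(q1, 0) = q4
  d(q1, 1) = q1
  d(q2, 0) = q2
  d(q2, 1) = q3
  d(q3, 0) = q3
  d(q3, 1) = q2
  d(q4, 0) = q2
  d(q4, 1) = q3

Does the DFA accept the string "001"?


Trace: q0 -> q0 -> q0 -> q3
Final state: q3
Accept states: {q1, q2}

No, rejected (final state q3 is not an accept state)


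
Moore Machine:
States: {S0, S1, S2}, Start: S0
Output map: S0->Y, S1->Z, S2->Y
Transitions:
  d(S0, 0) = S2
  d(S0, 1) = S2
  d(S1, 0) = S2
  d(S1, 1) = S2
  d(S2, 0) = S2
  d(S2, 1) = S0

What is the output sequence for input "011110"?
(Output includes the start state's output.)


Start: S0 (output Y)
  --0--> S2 (output Y)
  --1--> S0 (output Y)
  --1--> S2 (output Y)
  --1--> S0 (output Y)
  --1--> S2 (output Y)
  --0--> S2 (output Y)

"YYYYYYY"


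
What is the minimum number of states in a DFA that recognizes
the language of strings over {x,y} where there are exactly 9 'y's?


States: count = 0, 1, ..., 9 (that's 10 states), plus a dead state for count > 9.
Total: 10 + 1 = 11. Accept = count-9 state.

11


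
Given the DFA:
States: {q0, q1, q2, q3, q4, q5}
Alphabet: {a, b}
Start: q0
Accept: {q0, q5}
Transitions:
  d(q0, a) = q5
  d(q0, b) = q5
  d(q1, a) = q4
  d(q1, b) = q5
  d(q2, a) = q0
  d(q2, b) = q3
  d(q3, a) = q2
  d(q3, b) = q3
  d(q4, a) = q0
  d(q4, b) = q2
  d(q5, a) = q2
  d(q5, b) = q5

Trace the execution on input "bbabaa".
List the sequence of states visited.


Input: bbabaa
d(q0, b) = q5
d(q5, b) = q5
d(q5, a) = q2
d(q2, b) = q3
d(q3, a) = q2
d(q2, a) = q0


q0 -> q5 -> q5 -> q2 -> q3 -> q2 -> q0


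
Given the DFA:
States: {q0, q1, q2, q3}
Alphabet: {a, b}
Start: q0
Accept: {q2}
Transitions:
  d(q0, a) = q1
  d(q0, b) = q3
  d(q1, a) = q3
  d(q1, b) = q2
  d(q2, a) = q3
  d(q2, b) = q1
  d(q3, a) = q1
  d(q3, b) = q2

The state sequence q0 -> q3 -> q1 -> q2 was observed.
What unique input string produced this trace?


Trace back each transition to find the symbol:
  q0 --[b]--> q3
  q3 --[a]--> q1
  q1 --[b]--> q2

"bab"


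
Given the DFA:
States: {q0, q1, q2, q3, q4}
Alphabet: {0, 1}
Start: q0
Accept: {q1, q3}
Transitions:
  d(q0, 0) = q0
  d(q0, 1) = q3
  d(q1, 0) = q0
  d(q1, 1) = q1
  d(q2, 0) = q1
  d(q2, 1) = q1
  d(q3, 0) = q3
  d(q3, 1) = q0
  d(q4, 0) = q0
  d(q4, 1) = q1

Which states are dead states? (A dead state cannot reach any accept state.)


Forward reachability from each state:
  q0 -> reaches accept state q3 (live)
  q1 -> reaches accept state q1 (live)
  q2 -> reaches accept state q1 (live)
  q3 -> reaches accept state q3 (live)
  q4 -> reaches accept state q1 (live)

None (all states can reach an accept state)


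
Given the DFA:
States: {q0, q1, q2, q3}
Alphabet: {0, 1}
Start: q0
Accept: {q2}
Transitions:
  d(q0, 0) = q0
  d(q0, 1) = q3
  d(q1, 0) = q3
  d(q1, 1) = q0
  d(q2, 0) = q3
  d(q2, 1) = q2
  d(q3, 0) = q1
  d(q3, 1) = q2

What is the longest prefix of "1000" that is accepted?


Run the DFA, marking each prefix where the state is accepting:
  "" -> q0 [reject]
  "1" -> q3 [reject]
  "10" -> q1 [reject]
  "100" -> q3 [reject]
  "1000" -> q1 [reject]

No prefix is accepted


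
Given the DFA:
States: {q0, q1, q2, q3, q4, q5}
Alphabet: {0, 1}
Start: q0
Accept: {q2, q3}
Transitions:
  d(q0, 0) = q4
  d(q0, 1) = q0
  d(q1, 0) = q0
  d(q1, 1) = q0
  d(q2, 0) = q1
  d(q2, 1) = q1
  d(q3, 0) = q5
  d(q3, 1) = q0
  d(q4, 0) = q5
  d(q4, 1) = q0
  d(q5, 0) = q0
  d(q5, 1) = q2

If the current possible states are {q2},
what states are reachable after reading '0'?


Apply transition on '0' from each current state:
  d(q2, 0) = q1

{q1}


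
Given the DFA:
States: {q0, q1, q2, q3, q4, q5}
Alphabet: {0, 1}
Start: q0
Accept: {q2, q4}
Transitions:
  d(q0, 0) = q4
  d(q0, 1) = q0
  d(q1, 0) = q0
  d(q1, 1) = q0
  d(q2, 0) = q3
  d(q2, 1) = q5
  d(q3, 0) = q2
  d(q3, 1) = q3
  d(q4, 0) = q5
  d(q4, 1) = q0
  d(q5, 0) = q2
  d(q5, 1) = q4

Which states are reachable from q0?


BFS from q0:
  layer 0: {q0}
  layer 1: {q4}
  layer 2: {q5}
  layer 3: {q2}
  layer 4: {q3}

{q0, q2, q3, q4, q5}


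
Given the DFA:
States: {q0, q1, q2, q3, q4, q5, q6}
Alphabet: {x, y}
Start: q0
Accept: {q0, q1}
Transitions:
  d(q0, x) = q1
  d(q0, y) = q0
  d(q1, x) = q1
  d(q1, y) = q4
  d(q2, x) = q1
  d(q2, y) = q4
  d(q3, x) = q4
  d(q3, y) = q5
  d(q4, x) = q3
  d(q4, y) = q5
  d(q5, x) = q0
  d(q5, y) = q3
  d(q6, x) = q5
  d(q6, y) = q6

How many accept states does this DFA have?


Accept states listed: {q0, q1}
Counting: q0(1) q1(2)

2


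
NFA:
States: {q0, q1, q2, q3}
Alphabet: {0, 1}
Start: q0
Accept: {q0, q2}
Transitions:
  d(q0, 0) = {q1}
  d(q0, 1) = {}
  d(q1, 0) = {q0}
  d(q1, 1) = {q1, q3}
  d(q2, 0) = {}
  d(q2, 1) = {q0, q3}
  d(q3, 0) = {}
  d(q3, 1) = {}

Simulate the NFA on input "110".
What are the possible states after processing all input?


Start: {q0}
  --1--> {}
  --1--> {}
  --0--> {}

{} (empty set, no valid transitions)


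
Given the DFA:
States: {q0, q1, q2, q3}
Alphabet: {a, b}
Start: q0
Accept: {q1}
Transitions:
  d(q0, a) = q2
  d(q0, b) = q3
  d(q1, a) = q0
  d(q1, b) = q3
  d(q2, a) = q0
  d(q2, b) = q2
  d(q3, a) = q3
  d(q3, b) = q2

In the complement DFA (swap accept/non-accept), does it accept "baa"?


Trace: q0 -> q3 -> q3 -> q3
Final: q3
Original accept: {q1}
Complement: q3 is not in original accept

Yes, complement accepts (original rejects)


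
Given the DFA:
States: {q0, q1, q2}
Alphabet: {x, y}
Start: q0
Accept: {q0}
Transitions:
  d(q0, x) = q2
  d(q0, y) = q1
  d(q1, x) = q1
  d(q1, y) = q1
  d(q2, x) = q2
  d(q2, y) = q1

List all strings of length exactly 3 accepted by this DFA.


All strings of length 3: 8 total
Accepted: 0

None


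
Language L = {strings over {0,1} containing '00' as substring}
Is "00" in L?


'00' occurs at index 0

Yes, "00" is in L


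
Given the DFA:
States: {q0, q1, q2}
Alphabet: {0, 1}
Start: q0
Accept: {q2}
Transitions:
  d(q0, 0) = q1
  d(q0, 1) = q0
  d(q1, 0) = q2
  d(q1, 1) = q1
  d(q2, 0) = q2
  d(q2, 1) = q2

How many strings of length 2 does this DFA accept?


Enumerating all length-2 strings:
  "00" -> q2 [accept]
  "01" -> q1 [reject]
  "10" -> q1 [reject]
  "11" -> q0 [reject]

1 out of 4


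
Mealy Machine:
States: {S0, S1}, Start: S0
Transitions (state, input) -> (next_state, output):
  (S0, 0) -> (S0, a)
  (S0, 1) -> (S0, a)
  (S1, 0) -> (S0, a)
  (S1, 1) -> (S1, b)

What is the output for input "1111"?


Step-by-step:
  (S0, 1) -> (S0, a)
  (S0, 1) -> (S0, a)
  (S0, 1) -> (S0, a)
  (S0, 1) -> (S0, a)

"aaaa"


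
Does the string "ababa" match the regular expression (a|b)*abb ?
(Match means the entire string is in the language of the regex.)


|string| = 5; first = 'a'; last = 'a'

No, "ababa" does not match (a|b)*abb


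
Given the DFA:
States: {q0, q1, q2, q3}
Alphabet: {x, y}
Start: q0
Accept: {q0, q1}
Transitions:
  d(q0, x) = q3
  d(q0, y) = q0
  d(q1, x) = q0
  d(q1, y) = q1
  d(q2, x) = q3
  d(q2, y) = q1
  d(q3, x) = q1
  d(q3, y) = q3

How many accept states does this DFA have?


Accept states listed: {q0, q1}
Counting: q0(1) q1(2)

2


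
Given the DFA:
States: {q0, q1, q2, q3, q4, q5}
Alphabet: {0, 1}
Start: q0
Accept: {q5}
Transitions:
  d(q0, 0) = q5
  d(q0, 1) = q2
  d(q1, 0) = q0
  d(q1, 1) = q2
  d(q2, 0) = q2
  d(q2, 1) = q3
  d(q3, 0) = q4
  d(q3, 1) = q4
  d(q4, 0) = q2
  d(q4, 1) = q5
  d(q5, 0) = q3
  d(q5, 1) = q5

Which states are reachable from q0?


BFS from q0:
  layer 0: {q0}
  layer 1: {q2, q5}
  layer 2: {q3}
  layer 3: {q4}

{q0, q2, q3, q4, q5}


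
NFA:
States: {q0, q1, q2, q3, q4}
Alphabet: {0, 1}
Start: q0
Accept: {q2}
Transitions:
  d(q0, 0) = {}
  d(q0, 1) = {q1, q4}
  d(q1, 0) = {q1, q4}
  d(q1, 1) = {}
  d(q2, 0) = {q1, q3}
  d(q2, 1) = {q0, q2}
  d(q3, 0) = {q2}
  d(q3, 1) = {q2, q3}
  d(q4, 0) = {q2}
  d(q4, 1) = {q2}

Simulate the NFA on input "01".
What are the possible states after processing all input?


Start: {q0}
  --0--> {}
  --1--> {}

{} (empty set, no valid transitions)


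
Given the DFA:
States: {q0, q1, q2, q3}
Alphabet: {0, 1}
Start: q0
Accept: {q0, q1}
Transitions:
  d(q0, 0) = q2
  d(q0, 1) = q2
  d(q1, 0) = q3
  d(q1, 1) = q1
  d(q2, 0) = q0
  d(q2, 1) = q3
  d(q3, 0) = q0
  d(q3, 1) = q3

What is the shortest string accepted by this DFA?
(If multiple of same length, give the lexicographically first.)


BFS by string length (lex-first path to each state shown):
  len 0: q0<-""
Found accept state at length 0.

"" (empty string)


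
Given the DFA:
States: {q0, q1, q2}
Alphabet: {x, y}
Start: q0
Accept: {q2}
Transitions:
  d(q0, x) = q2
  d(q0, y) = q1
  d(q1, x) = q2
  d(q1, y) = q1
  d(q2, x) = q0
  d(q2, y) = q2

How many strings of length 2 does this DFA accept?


Enumerating all length-2 strings:
  "xx" -> q0 [reject]
  "xy" -> q2 [accept]
  "yx" -> q2 [accept]
  "yy" -> q1 [reject]

2 out of 4


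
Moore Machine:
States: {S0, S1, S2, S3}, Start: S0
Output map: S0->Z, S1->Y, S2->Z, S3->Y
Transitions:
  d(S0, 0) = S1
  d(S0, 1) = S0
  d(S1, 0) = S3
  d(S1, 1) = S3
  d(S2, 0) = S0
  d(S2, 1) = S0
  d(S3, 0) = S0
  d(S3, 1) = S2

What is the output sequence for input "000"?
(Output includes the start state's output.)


Start: S0 (output Z)
  --0--> S1 (output Y)
  --0--> S3 (output Y)
  --0--> S0 (output Z)

"ZYYZ"


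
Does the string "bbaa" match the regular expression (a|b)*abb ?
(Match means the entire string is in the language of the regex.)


|string| = 4; first = 'b'; last = 'a'

No, "bbaa" does not match (a|b)*abb


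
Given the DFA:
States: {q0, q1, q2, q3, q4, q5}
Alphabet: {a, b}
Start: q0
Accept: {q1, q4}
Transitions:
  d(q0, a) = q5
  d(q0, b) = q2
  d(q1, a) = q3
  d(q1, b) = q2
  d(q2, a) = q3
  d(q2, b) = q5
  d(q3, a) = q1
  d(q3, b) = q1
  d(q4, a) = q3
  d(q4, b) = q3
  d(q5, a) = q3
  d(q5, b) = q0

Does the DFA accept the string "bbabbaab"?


Trace: q0 -> q2 -> q5 -> q3 -> q1 -> q2 -> q3 -> q1 -> q2
Final state: q2
Accept states: {q1, q4}

No, rejected (final state q2 is not an accept state)


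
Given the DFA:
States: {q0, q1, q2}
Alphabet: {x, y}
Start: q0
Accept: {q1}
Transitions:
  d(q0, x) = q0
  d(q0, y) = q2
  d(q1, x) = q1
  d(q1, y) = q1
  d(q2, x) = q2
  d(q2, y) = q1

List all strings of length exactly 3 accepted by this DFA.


All strings of length 3: 8 total
Accepted: 4

"xyy", "yxy", "yyx", "yyy"


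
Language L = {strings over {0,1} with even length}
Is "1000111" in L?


length = 7; 7 mod 2 = 1

No, "1000111" is not in L


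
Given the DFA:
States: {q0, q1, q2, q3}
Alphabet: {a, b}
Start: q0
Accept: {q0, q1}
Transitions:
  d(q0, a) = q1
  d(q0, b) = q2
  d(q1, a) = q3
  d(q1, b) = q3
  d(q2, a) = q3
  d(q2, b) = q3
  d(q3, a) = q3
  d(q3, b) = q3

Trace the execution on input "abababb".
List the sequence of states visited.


Input: abababb
d(q0, a) = q1
d(q1, b) = q3
d(q3, a) = q3
d(q3, b) = q3
d(q3, a) = q3
d(q3, b) = q3
d(q3, b) = q3


q0 -> q1 -> q3 -> q3 -> q3 -> q3 -> q3 -> q3


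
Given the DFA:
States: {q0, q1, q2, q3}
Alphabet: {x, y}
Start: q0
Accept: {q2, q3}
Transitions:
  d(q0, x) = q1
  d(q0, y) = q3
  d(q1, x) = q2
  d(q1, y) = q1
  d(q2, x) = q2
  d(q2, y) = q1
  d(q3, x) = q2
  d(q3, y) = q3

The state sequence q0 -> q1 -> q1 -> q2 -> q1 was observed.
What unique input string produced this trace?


Trace back each transition to find the symbol:
  q0 --[x]--> q1
  q1 --[y]--> q1
  q1 --[x]--> q2
  q2 --[y]--> q1

"xyxy"


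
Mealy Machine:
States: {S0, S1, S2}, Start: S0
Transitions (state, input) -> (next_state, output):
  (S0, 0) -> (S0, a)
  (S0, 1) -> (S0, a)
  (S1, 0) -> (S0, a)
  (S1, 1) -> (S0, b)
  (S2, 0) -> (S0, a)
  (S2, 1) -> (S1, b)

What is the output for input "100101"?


Step-by-step:
  (S0, 1) -> (S0, a)
  (S0, 0) -> (S0, a)
  (S0, 0) -> (S0, a)
  (S0, 1) -> (S0, a)
  (S0, 0) -> (S0, a)
  (S0, 1) -> (S0, a)

"aaaaaa"


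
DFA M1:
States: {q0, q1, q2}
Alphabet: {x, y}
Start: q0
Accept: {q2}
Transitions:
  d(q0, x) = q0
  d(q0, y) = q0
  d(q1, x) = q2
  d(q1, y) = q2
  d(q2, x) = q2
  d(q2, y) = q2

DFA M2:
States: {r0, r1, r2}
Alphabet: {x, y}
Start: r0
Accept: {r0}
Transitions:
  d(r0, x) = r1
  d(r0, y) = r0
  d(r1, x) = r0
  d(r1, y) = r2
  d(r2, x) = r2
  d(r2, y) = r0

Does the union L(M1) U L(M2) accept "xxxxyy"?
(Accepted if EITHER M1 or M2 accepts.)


M1: final=q0 accepted=False
M2: final=r0 accepted=True

Yes, union accepts


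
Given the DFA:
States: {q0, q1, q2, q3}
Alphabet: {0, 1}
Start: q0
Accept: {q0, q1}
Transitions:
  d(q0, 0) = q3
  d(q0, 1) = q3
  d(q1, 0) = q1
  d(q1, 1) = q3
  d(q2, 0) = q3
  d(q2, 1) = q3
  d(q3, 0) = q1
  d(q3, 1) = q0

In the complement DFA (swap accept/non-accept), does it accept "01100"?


Trace: q0 -> q3 -> q0 -> q3 -> q1 -> q1
Final: q1
Original accept: {q0, q1}
Complement: q1 is in original accept

No, complement rejects (original accepts)


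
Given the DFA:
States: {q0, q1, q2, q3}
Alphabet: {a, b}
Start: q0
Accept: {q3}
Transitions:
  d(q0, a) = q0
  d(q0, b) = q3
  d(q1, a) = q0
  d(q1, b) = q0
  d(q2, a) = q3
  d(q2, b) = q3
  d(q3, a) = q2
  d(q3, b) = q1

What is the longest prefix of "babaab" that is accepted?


Run the DFA, marking each prefix where the state is accepting:
  "" -> q0 [reject]
  "b" -> q3 [accept]
  "ba" -> q2 [reject]
  "bab" -> q3 [accept]
  "baba" -> q2 [reject]
  "babaa" -> q3 [accept]
  "babaab" -> q1 [reject]

"babaa"


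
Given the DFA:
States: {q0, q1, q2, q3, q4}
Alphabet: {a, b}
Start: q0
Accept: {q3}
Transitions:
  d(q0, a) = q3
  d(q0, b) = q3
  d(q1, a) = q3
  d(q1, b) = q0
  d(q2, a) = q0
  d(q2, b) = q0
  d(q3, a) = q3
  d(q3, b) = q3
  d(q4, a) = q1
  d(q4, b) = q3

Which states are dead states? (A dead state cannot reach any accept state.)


Forward reachability from each state:
  q0 -> reaches accept state q3 (live)
  q1 -> reaches accept state q3 (live)
  q2 -> reaches accept state q3 (live)
  q3 -> reaches accept state q3 (live)
  q4 -> reaches accept state q3 (live)

None (all states can reach an accept state)


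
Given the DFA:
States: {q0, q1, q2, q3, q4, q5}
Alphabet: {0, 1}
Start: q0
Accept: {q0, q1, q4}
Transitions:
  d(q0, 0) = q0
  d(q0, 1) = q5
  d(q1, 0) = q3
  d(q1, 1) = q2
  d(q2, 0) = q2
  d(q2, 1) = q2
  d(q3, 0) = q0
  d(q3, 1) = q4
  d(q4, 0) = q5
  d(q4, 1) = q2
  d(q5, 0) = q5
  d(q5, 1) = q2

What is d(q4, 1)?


Looking up transition d(q4, 1)

q2


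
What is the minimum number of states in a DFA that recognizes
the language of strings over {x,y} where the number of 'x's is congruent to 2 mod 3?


States track (count of 'x') mod 3.
Need 3 states: one per remainder 0..2; accept = remainder 2.

3


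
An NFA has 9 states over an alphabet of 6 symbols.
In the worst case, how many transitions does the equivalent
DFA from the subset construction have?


Subset construction: one DFA state per subset of NFA states = 2^9 = 512 states.
Each DFA state has 6 outgoing transitions: 512 * 6 = 3072

3072


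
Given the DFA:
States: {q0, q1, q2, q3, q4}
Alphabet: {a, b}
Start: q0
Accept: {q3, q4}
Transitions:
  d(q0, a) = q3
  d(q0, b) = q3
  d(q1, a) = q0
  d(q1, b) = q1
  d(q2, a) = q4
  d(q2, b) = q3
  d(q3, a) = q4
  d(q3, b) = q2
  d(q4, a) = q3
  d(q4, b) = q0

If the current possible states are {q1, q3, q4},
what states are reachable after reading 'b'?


Apply transition on 'b' from each current state:
  d(q1, b) = q1
  d(q3, b) = q2
  d(q4, b) = q0

{q0, q1, q2}


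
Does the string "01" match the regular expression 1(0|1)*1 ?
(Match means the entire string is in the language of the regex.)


|string| = 2; first = '0'; last = '1'

No, "01" does not match 1(0|1)*1


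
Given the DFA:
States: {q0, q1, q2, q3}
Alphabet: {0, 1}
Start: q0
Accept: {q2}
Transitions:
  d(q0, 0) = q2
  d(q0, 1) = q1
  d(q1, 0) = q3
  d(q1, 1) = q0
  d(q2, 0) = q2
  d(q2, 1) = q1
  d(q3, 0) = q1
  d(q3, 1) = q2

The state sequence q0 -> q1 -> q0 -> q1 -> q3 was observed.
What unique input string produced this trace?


Trace back each transition to find the symbol:
  q0 --[1]--> q1
  q1 --[1]--> q0
  q0 --[1]--> q1
  q1 --[0]--> q3

"1110"


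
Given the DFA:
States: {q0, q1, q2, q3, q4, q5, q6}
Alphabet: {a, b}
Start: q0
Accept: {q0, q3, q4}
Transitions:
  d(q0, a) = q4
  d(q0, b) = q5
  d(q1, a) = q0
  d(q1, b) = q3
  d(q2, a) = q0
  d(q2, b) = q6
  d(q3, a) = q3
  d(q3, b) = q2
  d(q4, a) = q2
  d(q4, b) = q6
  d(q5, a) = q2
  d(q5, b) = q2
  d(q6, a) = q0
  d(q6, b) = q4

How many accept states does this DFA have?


Accept states listed: {q0, q3, q4}
Counting: q0(1) q3(2) q4(3)

3


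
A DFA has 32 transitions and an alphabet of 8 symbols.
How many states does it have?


Each state has exactly one transition per symbol.
states = transitions / |alphabet| = 32 / 8 = 4

4


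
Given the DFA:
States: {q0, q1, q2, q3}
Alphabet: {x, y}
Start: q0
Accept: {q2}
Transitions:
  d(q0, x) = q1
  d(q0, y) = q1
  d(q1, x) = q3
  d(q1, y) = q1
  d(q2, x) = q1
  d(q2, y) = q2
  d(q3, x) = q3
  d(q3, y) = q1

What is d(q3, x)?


Looking up transition d(q3, x)

q3


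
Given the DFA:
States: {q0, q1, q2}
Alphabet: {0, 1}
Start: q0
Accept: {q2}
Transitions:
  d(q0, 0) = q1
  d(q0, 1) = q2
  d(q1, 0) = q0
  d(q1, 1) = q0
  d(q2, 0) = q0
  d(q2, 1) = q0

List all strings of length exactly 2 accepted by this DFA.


All strings of length 2: 4 total
Accepted: 0

None


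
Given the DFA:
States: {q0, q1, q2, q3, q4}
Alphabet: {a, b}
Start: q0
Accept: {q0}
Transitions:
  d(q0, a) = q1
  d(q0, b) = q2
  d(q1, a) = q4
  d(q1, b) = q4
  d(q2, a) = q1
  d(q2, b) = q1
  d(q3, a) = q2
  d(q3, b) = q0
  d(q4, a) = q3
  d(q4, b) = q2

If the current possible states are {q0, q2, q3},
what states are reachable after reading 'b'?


Apply transition on 'b' from each current state:
  d(q0, b) = q2
  d(q2, b) = q1
  d(q3, b) = q0

{q0, q1, q2}


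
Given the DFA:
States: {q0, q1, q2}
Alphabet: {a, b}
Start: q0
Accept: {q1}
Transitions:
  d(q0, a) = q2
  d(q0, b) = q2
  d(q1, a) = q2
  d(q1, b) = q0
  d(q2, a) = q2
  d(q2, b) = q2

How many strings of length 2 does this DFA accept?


Enumerating all length-2 strings:
  "aa" -> q2 [reject]
  "ab" -> q2 [reject]
  "ba" -> q2 [reject]
  "bb" -> q2 [reject]

0 out of 4


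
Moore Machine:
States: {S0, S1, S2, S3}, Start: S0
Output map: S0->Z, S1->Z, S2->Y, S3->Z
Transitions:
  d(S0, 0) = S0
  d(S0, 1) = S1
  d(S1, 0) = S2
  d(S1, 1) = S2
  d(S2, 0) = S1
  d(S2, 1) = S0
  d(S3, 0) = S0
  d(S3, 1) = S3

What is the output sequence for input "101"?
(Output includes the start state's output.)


Start: S0 (output Z)
  --1--> S1 (output Z)
  --0--> S2 (output Y)
  --1--> S0 (output Z)

"ZZYZ"


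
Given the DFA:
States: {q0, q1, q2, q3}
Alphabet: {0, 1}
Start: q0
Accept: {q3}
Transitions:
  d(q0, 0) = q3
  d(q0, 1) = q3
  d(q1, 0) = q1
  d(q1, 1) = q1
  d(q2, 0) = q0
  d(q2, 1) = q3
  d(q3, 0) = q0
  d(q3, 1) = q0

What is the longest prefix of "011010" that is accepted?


Run the DFA, marking each prefix where the state is accepting:
  "" -> q0 [reject]
  "0" -> q3 [accept]
  "01" -> q0 [reject]
  "011" -> q3 [accept]
  "0110" -> q0 [reject]
  "01101" -> q3 [accept]
  "011010" -> q0 [reject]

"01101"


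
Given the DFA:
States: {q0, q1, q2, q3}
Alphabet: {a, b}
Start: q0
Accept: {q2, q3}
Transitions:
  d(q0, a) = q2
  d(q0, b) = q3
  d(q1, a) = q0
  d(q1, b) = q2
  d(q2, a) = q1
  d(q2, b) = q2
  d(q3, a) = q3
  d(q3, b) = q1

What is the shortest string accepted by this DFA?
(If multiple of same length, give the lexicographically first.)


BFS by string length (lex-first path to each state shown):
  len 0: q0<-""
  len 1: q2<-"a", q3<-"b"
Found accept state at length 1.

"a"


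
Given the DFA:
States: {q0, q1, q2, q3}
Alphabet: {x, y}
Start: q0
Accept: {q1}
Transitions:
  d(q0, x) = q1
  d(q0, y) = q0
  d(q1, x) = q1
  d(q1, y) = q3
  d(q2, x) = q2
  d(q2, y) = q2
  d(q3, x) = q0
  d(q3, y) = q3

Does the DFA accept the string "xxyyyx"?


Trace: q0 -> q1 -> q1 -> q3 -> q3 -> q3 -> q0
Final state: q0
Accept states: {q1}

No, rejected (final state q0 is not an accept state)


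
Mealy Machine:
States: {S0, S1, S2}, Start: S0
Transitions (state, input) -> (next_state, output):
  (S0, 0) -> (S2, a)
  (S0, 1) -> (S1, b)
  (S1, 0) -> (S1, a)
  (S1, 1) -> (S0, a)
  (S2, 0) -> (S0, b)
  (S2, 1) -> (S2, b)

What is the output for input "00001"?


Step-by-step:
  (S0, 0) -> (S2, a)
  (S2, 0) -> (S0, b)
  (S0, 0) -> (S2, a)
  (S2, 0) -> (S0, b)
  (S0, 1) -> (S1, b)

"ababb"


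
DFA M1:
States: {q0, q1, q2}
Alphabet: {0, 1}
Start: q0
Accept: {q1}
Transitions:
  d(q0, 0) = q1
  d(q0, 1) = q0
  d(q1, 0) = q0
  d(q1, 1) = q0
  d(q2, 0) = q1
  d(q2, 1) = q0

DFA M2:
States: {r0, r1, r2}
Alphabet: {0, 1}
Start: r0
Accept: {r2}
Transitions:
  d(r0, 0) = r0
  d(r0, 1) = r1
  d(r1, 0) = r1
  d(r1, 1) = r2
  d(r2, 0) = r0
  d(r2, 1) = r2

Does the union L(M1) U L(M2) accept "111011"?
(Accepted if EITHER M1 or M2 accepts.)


M1: final=q0 accepted=False
M2: final=r2 accepted=True

Yes, union accepts


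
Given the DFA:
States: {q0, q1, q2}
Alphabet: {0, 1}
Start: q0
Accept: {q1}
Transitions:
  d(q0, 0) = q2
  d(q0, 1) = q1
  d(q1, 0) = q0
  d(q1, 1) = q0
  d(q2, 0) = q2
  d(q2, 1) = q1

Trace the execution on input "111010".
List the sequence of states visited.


Input: 111010
d(q0, 1) = q1
d(q1, 1) = q0
d(q0, 1) = q1
d(q1, 0) = q0
d(q0, 1) = q1
d(q1, 0) = q0


q0 -> q1 -> q0 -> q1 -> q0 -> q1 -> q0


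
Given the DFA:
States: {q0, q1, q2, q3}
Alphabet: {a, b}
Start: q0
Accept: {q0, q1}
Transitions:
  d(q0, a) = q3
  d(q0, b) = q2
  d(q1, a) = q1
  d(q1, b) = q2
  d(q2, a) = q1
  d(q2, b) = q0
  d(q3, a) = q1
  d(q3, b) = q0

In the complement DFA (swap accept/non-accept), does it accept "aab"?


Trace: q0 -> q3 -> q1 -> q2
Final: q2
Original accept: {q0, q1}
Complement: q2 is not in original accept

Yes, complement accepts (original rejects)


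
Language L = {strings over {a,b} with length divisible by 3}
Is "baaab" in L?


length = 5; 5 mod 3 = 2

No, "baaab" is not in L


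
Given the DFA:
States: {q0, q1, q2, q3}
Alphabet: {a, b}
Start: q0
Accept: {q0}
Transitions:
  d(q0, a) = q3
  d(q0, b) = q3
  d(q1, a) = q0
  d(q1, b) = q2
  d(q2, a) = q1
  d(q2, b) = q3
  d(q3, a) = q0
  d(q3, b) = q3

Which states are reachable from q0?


BFS from q0:
  layer 0: {q0}
  layer 1: {q3}

{q0, q3}


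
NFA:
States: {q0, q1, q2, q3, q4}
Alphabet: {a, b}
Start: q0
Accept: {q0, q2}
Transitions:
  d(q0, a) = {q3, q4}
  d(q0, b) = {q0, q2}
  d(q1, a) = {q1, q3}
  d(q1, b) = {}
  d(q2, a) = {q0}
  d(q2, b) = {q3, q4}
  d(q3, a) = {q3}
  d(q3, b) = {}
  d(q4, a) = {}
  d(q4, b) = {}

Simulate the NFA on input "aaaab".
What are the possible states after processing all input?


Start: {q0}
  --a--> {q3, q4}
  --a--> {q3}
  --a--> {q3}
  --a--> {q3}
  --b--> {}

{} (empty set, no valid transitions)


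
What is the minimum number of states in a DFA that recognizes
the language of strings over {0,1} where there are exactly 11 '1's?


States: count = 0, 1, ..., 11 (that's 12 states), plus a dead state for count > 11.
Total: 12 + 1 = 13. Accept = count-11 state.

13


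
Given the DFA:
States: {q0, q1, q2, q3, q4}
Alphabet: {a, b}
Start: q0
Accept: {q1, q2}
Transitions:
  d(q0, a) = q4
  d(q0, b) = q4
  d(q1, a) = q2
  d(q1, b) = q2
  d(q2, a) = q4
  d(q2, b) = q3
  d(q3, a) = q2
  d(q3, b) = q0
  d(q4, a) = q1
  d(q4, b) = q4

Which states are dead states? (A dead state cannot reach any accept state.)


Forward reachability from each state:
  q0 -> reaches accept state q1 (live)
  q1 -> reaches accept state q1 (live)
  q2 -> reaches accept state q1 (live)
  q3 -> reaches accept state q1 (live)
  q4 -> reaches accept state q1 (live)

None (all states can reach an accept state)


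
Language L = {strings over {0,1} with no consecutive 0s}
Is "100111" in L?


'00' occurs at index 1

No, "100111" is not in L


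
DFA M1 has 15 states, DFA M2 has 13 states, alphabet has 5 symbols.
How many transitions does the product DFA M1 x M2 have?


Product DFA has 15 * 13 = 195 states.
Each has 5 transitions: 195 * 5 = 975

975


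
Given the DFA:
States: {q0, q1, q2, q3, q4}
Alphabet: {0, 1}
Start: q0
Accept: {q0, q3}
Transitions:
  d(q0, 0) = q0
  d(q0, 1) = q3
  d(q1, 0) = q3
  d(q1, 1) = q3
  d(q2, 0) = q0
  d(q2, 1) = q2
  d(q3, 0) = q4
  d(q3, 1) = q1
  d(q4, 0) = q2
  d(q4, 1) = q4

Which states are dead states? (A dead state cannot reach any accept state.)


Forward reachability from each state:
  q0 -> reaches accept state q0 (live)
  q1 -> reaches accept state q0 (live)
  q2 -> reaches accept state q0 (live)
  q3 -> reaches accept state q0 (live)
  q4 -> reaches accept state q0 (live)

None (all states can reach an accept state)


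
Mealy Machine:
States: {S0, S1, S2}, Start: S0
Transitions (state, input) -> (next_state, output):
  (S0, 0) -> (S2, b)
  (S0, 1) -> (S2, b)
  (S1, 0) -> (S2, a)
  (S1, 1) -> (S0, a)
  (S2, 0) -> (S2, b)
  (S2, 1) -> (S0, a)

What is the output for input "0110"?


Step-by-step:
  (S0, 0) -> (S2, b)
  (S2, 1) -> (S0, a)
  (S0, 1) -> (S2, b)
  (S2, 0) -> (S2, b)

"babb"


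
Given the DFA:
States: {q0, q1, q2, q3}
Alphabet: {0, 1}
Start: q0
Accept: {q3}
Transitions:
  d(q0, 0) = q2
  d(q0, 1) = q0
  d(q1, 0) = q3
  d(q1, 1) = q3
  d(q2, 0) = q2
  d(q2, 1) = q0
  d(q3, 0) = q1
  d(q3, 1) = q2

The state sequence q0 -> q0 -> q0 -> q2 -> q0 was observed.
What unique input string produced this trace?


Trace back each transition to find the symbol:
  q0 --[1]--> q0
  q0 --[1]--> q0
  q0 --[0]--> q2
  q2 --[1]--> q0

"1101"


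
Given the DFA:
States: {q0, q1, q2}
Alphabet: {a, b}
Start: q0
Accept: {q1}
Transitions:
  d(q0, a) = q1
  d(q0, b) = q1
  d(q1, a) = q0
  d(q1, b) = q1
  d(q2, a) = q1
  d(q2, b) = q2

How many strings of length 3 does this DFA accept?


Enumerating all length-3 strings:
  "aaa" -> q1 [accept]
  "aab" -> q1 [accept]
  "aba" -> q0 [reject]
  "abb" -> q1 [accept]
  "baa" -> q1 [accept]
  "bab" -> q1 [accept]
  "bba" -> q0 [reject]
  "bbb" -> q1 [accept]

6 out of 8


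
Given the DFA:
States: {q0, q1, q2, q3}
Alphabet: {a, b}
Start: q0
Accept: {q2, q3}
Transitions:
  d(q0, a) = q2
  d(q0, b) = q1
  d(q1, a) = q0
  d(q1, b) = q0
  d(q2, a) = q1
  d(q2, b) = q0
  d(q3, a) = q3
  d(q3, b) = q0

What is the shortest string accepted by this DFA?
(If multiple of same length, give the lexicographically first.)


BFS by string length (lex-first path to each state shown):
  len 0: q0<-""
  len 1: q1<-"b", q2<-"a"
Found accept state at length 1.

"a"


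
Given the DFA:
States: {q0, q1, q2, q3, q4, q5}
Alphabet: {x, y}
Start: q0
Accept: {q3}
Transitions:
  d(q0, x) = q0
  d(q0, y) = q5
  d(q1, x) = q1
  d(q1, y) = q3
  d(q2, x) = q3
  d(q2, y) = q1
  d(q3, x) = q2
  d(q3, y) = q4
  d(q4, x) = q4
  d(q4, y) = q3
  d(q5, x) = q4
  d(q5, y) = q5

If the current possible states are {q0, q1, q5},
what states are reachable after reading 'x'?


Apply transition on 'x' from each current state:
  d(q0, x) = q0
  d(q1, x) = q1
  d(q5, x) = q4

{q0, q1, q4}


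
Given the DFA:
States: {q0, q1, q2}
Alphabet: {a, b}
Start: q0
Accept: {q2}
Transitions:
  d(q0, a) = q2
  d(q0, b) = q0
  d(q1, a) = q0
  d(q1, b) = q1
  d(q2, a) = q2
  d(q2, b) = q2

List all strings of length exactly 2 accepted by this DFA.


All strings of length 2: 4 total
Accepted: 3

"aa", "ab", "ba"


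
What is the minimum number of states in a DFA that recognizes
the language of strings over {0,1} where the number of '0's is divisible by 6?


States track (count of '0') mod 6.
Need 6 states: one per remainder 0..5; accept = remainder 0.

6


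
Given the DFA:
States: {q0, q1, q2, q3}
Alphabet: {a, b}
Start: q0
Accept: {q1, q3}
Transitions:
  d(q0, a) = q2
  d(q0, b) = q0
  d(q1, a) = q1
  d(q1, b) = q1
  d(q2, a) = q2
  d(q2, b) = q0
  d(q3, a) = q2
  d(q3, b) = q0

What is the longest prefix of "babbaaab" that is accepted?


Run the DFA, marking each prefix where the state is accepting:
  "" -> q0 [reject]
  "b" -> q0 [reject]
  "ba" -> q2 [reject]
  "bab" -> q0 [reject]
  "babb" -> q0 [reject]
  "babba" -> q2 [reject]
  "babbaa" -> q2 [reject]
  "babbaaa" -> q2 [reject]
  "babbaaab" -> q0 [reject]

No prefix is accepted


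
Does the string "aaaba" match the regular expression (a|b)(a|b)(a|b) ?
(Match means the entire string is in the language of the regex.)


|string| = 5; first = 'a'; last = 'a'

No, "aaaba" does not match (a|b)(a|b)(a|b)


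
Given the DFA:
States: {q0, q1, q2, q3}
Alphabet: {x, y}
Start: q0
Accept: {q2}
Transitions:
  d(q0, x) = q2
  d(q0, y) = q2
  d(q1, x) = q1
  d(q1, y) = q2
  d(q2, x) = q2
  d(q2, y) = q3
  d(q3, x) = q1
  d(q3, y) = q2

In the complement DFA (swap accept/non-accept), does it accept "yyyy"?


Trace: q0 -> q2 -> q3 -> q2 -> q3
Final: q3
Original accept: {q2}
Complement: q3 is not in original accept

Yes, complement accepts (original rejects)
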